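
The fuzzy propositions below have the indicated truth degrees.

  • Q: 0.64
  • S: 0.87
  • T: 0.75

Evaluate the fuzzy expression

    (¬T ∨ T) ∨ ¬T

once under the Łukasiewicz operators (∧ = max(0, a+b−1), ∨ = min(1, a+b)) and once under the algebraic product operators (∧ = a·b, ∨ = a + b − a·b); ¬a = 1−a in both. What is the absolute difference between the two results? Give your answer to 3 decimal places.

0.141

Under Łukasiewicz:
  ¬T = 1 − 0.75 = 0.25
  ¬T ∨ T = min(1, a+b) on (0.25, 0.75) = 1.00
  ¬T = 1 − 0.75 = 0.25
  (¬T ∨ T) ∨ ¬T = min(1, a+b) on (1.00, 0.25) = 1.00
  → value = 1.0000
Under algebraic product:
  ¬T = 1 − 0.7500 = 0.2500
  ¬T ∨ T = a + b − a·b on (0.2500, 0.7500) = 0.8125
  ¬T = 1 − 0.7500 = 0.2500
  (¬T ∨ T) ∨ ¬T = a + b − a·b on (0.8125, 0.2500) = 0.8594
  → value = 0.8594
|1.0000 − 0.8594| = 0.141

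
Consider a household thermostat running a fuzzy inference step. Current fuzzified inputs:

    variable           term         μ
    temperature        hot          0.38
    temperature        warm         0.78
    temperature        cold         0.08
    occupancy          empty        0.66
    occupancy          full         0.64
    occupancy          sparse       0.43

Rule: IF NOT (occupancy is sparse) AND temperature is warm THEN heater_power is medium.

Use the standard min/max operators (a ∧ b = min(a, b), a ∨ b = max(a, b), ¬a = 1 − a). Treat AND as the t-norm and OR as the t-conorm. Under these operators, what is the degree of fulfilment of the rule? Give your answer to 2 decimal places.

0.57

firing strength: ¬sparse=1−0.43=0.57, warm=0.78; AND[min(a, b)] → w = 0.57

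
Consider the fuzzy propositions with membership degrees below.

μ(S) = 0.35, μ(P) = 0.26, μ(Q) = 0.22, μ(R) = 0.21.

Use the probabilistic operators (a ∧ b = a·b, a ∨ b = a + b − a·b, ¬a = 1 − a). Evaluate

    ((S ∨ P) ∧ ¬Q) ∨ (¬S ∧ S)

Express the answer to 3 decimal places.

S ∨ P = a + b − a·b on (0.3500, 0.2600) = 0.5190
¬Q = 1 − 0.2200 = 0.7800
(S ∨ P) ∧ ¬Q = a·b on (0.5190, 0.7800) = 0.4048
¬S = 1 − 0.3500 = 0.6500
¬S ∧ S = a·b on (0.6500, 0.3500) = 0.2275
((S ∨ P) ∧ ¬Q) ∨ (¬S ∧ S) = a + b − a·b on (0.4048, 0.2275) = 0.5402

0.540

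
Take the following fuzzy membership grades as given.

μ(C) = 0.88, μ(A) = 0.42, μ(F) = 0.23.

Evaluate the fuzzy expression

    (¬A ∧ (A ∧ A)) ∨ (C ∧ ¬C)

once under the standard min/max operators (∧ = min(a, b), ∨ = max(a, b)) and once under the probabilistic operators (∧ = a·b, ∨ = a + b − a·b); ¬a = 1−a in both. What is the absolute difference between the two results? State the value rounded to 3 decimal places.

0.223

Under standard min/max:
  ¬A = 1 − 0.42 = 0.58
  A ∧ A = min(a, b) on (0.42, 0.42) = 0.42
  ¬A ∧ (A ∧ A) = min(a, b) on (0.58, 0.42) = 0.42
  ¬C = 1 − 0.88 = 0.12
  C ∧ ¬C = min(a, b) on (0.88, 0.12) = 0.12
  (¬A ∧ (A ∧ A)) ∨ (C ∧ ¬C) = max(a, b) on (0.42, 0.12) = 0.42
  → value = 0.4200
Under probabilistic:
  ¬A = 1 − 0.4200 = 0.5800
  A ∧ A = a·b on (0.4200, 0.4200) = 0.1764
  ¬A ∧ (A ∧ A) = a·b on (0.5800, 0.1764) = 0.1023
  ¬C = 1 − 0.8800 = 0.1200
  C ∧ ¬C = a·b on (0.8800, 0.1200) = 0.1056
  (¬A ∧ (A ∧ A)) ∨ (C ∧ ¬C) = a + b − a·b on (0.1023, 0.1056) = 0.1971
  → value = 0.1971
|0.4200 − 0.1971| = 0.223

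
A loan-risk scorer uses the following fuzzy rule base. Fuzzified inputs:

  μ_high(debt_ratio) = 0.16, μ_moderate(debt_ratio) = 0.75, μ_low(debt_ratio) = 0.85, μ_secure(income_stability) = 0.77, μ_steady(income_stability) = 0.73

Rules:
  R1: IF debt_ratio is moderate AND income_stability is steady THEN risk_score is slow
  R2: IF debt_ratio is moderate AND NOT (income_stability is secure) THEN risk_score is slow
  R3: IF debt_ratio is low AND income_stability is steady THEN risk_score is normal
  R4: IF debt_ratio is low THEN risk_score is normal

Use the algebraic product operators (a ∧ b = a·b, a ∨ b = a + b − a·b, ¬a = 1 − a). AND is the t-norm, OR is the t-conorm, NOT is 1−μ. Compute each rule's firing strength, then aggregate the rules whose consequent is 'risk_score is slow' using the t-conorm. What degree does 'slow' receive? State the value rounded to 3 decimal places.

R1: moderate=0.75, steady=0.73; AND[a·b] → w = 0.5475
R2: moderate=0.75, ¬secure=1−0.77=0.23; AND[a·b] → w = 0.1725
R3: low=0.85, steady=0.73; AND[a·b] → w = 0.6205
R4: low=0.85 → w = 0.8500
Rules with consequent 'slow': {R1, R2} → strengths 0.5475, 0.1725
Aggregate via t-conorm [a + b − a·b]: 0.6256

0.626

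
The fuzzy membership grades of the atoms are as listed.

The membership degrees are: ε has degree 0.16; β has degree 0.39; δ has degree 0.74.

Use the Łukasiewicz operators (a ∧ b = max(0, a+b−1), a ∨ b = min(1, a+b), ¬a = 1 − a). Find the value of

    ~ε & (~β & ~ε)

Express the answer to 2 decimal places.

0.29

~ε = 1 − 0.16 = 0.84
~β = 1 − 0.39 = 0.61
~ε = 1 − 0.16 = 0.84
~β & ~ε = max(0, a+b−1) on (0.61, 0.84) = 0.45
~ε & (~β & ~ε) = max(0, a+b−1) on (0.84, 0.45) = 0.29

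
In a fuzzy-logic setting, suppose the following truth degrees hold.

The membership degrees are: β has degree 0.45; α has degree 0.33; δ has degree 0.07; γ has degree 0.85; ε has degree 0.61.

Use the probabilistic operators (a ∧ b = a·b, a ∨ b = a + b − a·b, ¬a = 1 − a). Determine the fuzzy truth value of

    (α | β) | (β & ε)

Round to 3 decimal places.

0.733

α | β = a + b − a·b on (0.3300, 0.4500) = 0.6315
β & ε = a·b on (0.4500, 0.6100) = 0.2745
(α | β) | (β & ε) = a + b − a·b on (0.6315, 0.2745) = 0.7327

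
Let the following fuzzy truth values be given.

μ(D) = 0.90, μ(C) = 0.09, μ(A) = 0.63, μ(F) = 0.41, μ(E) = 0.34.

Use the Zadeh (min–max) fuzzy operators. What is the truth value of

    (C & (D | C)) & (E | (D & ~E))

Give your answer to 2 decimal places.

D | C = max(a, b) on (0.90, 0.09) = 0.90
C & (D | C) = min(a, b) on (0.09, 0.90) = 0.09
~E = 1 − 0.34 = 0.66
D & ~E = min(a, b) on (0.90, 0.66) = 0.66
E | (D & ~E) = max(a, b) on (0.34, 0.66) = 0.66
(C & (D | C)) & (E | (D & ~E)) = min(a, b) on (0.09, 0.66) = 0.09

0.09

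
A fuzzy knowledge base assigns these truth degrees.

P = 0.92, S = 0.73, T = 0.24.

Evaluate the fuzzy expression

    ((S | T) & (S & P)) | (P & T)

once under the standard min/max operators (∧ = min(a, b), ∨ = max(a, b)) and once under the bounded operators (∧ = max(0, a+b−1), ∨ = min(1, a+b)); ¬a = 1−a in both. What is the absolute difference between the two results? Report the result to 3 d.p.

0.050

Under standard min/max:
  S | T = max(a, b) on (0.73, 0.24) = 0.73
  S & P = min(a, b) on (0.73, 0.92) = 0.73
  (S | T) & (S & P) = min(a, b) on (0.73, 0.73) = 0.73
  P & T = min(a, b) on (0.92, 0.24) = 0.24
  ((S | T) & (S & P)) | (P & T) = max(a, b) on (0.73, 0.24) = 0.73
  → value = 0.7300
Under bounded:
  S | T = min(1, a+b) on (0.73, 0.24) = 0.97
  S & P = max(0, a+b−1) on (0.73, 0.92) = 0.65
  (S | T) & (S & P) = max(0, a+b−1) on (0.97, 0.65) = 0.62
  P & T = max(0, a+b−1) on (0.92, 0.24) = 0.16
  ((S | T) & (S & P)) | (P & T) = min(1, a+b) on (0.62, 0.16) = 0.78
  → value = 0.7800
|0.7300 − 0.7800| = 0.050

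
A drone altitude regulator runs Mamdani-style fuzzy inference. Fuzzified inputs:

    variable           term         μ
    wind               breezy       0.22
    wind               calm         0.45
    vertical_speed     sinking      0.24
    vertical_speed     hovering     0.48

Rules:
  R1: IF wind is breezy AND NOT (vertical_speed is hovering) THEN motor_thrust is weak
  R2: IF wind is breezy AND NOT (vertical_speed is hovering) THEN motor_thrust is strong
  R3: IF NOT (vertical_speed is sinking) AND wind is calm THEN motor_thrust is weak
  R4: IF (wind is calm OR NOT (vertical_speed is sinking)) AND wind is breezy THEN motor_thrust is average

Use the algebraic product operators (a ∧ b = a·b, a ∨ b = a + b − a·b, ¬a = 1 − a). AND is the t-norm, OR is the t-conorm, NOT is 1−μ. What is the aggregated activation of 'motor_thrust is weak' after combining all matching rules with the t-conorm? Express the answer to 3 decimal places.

R1: breezy=0.22, ¬hovering=1−0.48=0.52; AND[a·b] → w = 0.1144
R2: breezy=0.22, ¬hovering=1−0.48=0.52; AND[a·b] → w = 0.1144
R3: ¬sinking=1−0.24=0.76, calm=0.45; AND[a·b] → w = 0.3420
R4: (calm=0.45 OR ¬sinking=1−0.24=0.76) = 0.8680; AND[a·b] with breezy=0.22 → w = 0.1910
Rules with consequent 'weak': {R1, R3} → strengths 0.1144, 0.3420
Aggregate via t-conorm [a + b − a·b]: 0.4173

0.417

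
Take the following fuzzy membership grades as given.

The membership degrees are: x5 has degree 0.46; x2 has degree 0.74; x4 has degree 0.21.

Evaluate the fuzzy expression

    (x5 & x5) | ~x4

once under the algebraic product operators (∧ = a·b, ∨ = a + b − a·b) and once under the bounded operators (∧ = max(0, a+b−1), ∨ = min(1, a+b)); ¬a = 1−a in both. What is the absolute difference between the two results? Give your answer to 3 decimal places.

0.044

Under algebraic product:
  x5 & x5 = a·b on (0.4600, 0.4600) = 0.2116
  ~x4 = 1 − 0.2100 = 0.7900
  (x5 & x5) | ~x4 = a + b − a·b on (0.2116, 0.7900) = 0.8344
  → value = 0.8344
Under bounded:
  x5 & x5 = max(0, a+b−1) on (0.46, 0.46) = 0.00
  ~x4 = 1 − 0.21 = 0.79
  (x5 & x5) | ~x4 = min(1, a+b) on (0.00, 0.79) = 0.79
  → value = 0.7900
|0.8344 − 0.7900| = 0.044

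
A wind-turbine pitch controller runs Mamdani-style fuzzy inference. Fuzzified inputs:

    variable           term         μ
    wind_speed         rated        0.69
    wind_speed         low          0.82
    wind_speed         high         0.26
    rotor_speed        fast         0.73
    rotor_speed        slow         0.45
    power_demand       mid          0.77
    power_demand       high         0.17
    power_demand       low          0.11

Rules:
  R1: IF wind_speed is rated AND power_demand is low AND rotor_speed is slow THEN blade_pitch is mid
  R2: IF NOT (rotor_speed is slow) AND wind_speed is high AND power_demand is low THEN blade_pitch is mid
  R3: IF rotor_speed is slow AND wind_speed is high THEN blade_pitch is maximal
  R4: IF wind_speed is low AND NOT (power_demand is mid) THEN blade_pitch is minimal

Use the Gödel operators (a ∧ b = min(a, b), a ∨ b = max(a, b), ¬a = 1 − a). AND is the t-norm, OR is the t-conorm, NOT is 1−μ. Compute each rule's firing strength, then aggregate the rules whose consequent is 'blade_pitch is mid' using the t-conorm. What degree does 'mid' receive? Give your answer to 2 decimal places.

R1: rated=0.69, low=0.11, slow=0.45; AND[min(a, b)] → w = 0.11
R2: ¬slow=1−0.45=0.55, high=0.26, low=0.11; AND[min(a, b)] → w = 0.11
R3: slow=0.45, high=0.26; AND[min(a, b)] → w = 0.26
R4: low=0.82, ¬mid=1−0.77=0.23; AND[min(a, b)] → w = 0.23
Rules with consequent 'mid': {R1, R2} → strengths 0.11, 0.11
Aggregate via t-conorm [max(a, b)]: 0.11

0.11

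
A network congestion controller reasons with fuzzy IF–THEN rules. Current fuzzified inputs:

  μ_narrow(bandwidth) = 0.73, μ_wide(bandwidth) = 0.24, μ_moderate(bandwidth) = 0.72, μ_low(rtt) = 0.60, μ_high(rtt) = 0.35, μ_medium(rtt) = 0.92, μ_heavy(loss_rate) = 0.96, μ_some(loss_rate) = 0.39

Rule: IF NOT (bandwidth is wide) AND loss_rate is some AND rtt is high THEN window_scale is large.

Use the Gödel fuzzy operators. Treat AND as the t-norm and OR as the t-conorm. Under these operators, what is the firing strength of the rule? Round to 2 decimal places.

0.35

firing strength: ¬wide=1−0.24=0.76, some=0.39, high=0.35; AND[min(a, b)] → w = 0.35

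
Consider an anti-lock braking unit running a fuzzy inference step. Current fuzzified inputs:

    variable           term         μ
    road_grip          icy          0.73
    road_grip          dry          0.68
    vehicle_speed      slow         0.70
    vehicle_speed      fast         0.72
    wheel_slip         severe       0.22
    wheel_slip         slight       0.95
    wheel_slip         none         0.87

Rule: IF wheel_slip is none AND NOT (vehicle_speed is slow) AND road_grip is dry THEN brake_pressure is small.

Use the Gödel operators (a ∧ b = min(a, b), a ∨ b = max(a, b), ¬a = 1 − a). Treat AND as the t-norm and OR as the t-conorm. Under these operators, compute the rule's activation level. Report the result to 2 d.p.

0.30

firing strength: none=0.87, ¬slow=1−0.70=0.30, dry=0.68; AND[min(a, b)] → w = 0.30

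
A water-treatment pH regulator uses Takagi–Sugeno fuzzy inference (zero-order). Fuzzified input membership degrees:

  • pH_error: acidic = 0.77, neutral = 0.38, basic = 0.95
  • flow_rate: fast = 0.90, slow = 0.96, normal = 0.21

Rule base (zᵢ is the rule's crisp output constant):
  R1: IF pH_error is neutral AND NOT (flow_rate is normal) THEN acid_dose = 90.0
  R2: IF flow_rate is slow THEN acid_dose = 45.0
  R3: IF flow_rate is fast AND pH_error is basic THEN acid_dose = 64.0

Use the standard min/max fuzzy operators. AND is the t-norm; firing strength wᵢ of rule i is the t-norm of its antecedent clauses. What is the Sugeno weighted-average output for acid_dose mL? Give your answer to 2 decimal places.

R1 (z=90.0): neutral=0.38, ¬normal=1−0.21=0.79; AND[min(a, b)] → w = 0.38
R2 (z=45.0): slow=0.96 → w = 0.96
R3 (z=64.0): fast=0.90, basic=0.95; AND[min(a, b)] → w = 0.90
Weighted average = (0.38·90.0 + 0.96·45.0 + 0.90·64.0) / (0.38 + 0.96 + 0.90)
  = 135.0000 / 2.2400 = 60.27

60.27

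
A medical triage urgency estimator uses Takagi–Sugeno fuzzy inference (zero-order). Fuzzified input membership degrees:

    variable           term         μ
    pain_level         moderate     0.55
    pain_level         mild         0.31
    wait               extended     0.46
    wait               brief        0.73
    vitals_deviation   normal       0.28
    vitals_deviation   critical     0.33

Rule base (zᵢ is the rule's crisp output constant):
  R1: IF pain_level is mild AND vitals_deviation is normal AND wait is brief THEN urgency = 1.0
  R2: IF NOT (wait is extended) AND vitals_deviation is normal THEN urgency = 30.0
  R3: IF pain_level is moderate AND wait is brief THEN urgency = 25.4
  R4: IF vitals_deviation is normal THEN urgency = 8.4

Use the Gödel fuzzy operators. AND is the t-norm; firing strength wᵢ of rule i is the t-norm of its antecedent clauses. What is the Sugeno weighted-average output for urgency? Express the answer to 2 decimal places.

17.99

R1 (z=1.0): mild=0.31, normal=0.28, brief=0.73; AND[min(a, b)] → w = 0.28
R2 (z=30.0): ¬extended=1−0.46=0.54, normal=0.28; AND[min(a, b)] → w = 0.28
R3 (z=25.4): moderate=0.55, brief=0.73; AND[min(a, b)] → w = 0.55
R4 (z=8.4): normal=0.28 → w = 0.28
Weighted average = (0.28·1.0 + 0.28·30.0 + 0.55·25.4 + 0.28·8.4) / (0.28 + 0.28 + 0.55 + 0.28)
  = 25.0020 / 1.3900 = 17.99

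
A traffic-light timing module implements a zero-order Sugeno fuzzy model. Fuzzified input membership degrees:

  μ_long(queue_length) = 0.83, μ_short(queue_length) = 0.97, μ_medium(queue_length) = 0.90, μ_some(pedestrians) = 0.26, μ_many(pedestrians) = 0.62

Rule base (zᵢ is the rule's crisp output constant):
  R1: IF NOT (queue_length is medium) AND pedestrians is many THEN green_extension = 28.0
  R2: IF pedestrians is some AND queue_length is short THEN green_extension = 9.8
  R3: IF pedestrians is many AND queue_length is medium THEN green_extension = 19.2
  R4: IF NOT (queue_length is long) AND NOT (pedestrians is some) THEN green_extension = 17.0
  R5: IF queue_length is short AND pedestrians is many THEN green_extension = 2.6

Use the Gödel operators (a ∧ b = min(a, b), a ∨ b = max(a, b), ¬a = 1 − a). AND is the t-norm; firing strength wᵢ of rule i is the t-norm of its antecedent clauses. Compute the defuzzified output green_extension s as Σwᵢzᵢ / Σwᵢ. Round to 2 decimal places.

R1 (z=28.0): ¬medium=1−0.90=0.10, many=0.62; AND[min(a, b)] → w = 0.10
R2 (z=9.8): some=0.26, short=0.97; AND[min(a, b)] → w = 0.26
R3 (z=19.2): many=0.62, medium=0.90; AND[min(a, b)] → w = 0.62
R4 (z=17.0): ¬long=1−0.83=0.17, ¬some=1−0.26=0.74; AND[min(a, b)] → w = 0.17
R5 (z=2.6): short=0.97, many=0.62; AND[min(a, b)] → w = 0.62
Weighted average = (0.10·28.0 + 0.26·9.8 + 0.62·19.2 + 0.17·17.0 + 0.62·2.6) / (0.10 + 0.26 + 0.62 + 0.17 + 0.62)
  = 21.7540 / 1.7700 = 12.29

12.29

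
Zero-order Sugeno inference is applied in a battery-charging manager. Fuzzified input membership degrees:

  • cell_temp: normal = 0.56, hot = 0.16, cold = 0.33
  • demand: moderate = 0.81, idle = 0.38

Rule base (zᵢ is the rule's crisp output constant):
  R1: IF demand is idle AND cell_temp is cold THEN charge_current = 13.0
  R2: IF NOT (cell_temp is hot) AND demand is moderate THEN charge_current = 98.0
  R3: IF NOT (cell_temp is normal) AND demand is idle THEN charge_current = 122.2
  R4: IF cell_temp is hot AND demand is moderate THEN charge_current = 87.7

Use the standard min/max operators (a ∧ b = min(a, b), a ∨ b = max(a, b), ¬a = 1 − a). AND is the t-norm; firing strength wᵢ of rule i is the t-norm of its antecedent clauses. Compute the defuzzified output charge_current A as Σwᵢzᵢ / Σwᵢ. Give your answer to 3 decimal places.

85.796

R1 (z=13.0): idle=0.38, cold=0.33; AND[min(a, b)] → w = 0.33
R2 (z=98.0): ¬hot=1−0.16=0.84, moderate=0.81; AND[min(a, b)] → w = 0.81
R3 (z=122.2): ¬normal=1−0.56=0.44, idle=0.38; AND[min(a, b)] → w = 0.38
R4 (z=87.7): hot=0.16, moderate=0.81; AND[min(a, b)] → w = 0.16
Weighted average = (0.33·13.0 + 0.81·98.0 + 0.38·122.2 + 0.16·87.7) / (0.33 + 0.81 + 0.38 + 0.16)
  = 144.1380 / 1.6800 = 85.796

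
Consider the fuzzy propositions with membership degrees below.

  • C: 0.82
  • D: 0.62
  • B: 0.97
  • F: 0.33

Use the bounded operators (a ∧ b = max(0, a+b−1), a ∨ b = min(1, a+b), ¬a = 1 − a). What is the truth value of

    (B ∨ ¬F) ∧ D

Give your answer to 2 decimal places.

¬F = 1 − 0.33 = 0.67
B ∨ ¬F = min(1, a+b) on (0.97, 0.67) = 1.00
(B ∨ ¬F) ∧ D = max(0, a+b−1) on (1.00, 0.62) = 0.62

0.62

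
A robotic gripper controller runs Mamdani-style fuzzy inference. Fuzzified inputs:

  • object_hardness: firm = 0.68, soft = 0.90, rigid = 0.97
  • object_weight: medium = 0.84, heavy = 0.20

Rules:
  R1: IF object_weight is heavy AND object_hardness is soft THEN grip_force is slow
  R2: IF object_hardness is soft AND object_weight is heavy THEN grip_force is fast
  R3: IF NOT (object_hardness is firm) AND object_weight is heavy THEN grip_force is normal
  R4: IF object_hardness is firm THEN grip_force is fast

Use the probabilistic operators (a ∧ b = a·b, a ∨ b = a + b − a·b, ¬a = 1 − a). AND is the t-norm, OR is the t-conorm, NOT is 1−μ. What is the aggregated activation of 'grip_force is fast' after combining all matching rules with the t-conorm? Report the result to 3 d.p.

0.738

R1: heavy=0.20, soft=0.90; AND[a·b] → w = 0.1800
R2: soft=0.90, heavy=0.20; AND[a·b] → w = 0.1800
R3: ¬firm=1−0.68=0.32, heavy=0.20; AND[a·b] → w = 0.0640
R4: firm=0.68 → w = 0.6800
Rules with consequent 'fast': {R2, R4} → strengths 0.1800, 0.6800
Aggregate via t-conorm [a + b − a·b]: 0.7376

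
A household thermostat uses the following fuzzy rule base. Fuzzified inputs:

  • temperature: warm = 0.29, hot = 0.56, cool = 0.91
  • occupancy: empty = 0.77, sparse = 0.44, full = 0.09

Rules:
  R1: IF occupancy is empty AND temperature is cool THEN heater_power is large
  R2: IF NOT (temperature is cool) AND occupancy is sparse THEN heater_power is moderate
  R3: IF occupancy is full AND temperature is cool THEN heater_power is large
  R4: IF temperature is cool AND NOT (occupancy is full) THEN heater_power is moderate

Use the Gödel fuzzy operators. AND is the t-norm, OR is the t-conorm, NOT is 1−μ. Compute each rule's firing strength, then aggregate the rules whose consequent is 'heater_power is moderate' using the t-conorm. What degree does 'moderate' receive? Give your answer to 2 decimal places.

0.91

R1: empty=0.77, cool=0.91; AND[min(a, b)] → w = 0.77
R2: ¬cool=1−0.91=0.09, sparse=0.44; AND[min(a, b)] → w = 0.09
R3: full=0.09, cool=0.91; AND[min(a, b)] → w = 0.09
R4: cool=0.91, ¬full=1−0.09=0.91; AND[min(a, b)] → w = 0.91
Rules with consequent 'moderate': {R2, R4} → strengths 0.09, 0.91
Aggregate via t-conorm [max(a, b)]: 0.91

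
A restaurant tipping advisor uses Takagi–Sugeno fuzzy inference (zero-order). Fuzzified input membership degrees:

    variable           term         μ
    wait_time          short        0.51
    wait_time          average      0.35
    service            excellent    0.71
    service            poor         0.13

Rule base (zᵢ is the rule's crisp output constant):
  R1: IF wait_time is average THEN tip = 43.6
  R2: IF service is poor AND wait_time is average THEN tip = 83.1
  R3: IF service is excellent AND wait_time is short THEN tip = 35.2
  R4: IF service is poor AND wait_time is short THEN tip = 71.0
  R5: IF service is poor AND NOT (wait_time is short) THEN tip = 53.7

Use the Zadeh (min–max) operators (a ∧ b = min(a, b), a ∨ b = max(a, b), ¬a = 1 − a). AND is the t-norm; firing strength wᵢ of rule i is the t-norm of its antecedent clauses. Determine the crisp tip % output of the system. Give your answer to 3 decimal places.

48.181

R1 (z=43.6): average=0.35 → w = 0.35
R2 (z=83.1): poor=0.13, average=0.35; AND[min(a, b)] → w = 0.13
R3 (z=35.2): excellent=0.71, short=0.51; AND[min(a, b)] → w = 0.51
R4 (z=71.0): poor=0.13, short=0.51; AND[min(a, b)] → w = 0.13
R5 (z=53.7): poor=0.13, ¬short=1−0.51=0.49; AND[min(a, b)] → w = 0.13
Weighted average = (0.35·43.6 + 0.13·83.1 + 0.51·35.2 + 0.13·71.0 + 0.13·53.7) / (0.35 + 0.13 + 0.51 + 0.13 + 0.13)
  = 60.2260 / 1.2500 = 48.181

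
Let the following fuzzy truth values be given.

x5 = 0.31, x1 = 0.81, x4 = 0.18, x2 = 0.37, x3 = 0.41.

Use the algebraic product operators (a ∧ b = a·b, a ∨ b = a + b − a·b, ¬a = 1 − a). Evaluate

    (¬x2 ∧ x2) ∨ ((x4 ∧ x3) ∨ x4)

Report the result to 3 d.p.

¬x2 = 1 − 0.3700 = 0.6300
¬x2 ∧ x2 = a·b on (0.6300, 0.3700) = 0.2331
x4 ∧ x3 = a·b on (0.1800, 0.4100) = 0.0738
(x4 ∧ x3) ∨ x4 = a + b − a·b on (0.0738, 0.1800) = 0.2405
(¬x2 ∧ x2) ∨ ((x4 ∧ x3) ∨ x4) = a + b − a·b on (0.2331, 0.2405) = 0.4176

0.418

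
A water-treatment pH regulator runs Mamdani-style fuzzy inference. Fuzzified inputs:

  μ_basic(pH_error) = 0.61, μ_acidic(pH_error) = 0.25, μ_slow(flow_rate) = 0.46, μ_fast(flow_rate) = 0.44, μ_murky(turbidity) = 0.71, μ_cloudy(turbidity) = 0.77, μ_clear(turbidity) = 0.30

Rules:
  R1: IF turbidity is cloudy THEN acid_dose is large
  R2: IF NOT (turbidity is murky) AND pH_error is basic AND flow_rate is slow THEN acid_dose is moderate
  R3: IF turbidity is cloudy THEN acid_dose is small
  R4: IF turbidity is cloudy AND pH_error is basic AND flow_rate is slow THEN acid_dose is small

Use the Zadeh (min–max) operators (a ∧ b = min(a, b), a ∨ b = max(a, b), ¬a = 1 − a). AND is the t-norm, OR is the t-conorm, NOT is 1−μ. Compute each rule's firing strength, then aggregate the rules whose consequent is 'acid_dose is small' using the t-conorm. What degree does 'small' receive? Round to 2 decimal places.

R1: cloudy=0.77 → w = 0.77
R2: ¬murky=1−0.71=0.29, basic=0.61, slow=0.46; AND[min(a, b)] → w = 0.29
R3: cloudy=0.77 → w = 0.77
R4: cloudy=0.77, basic=0.61, slow=0.46; AND[min(a, b)] → w = 0.46
Rules with consequent 'small': {R3, R4} → strengths 0.77, 0.46
Aggregate via t-conorm [max(a, b)]: 0.77

0.77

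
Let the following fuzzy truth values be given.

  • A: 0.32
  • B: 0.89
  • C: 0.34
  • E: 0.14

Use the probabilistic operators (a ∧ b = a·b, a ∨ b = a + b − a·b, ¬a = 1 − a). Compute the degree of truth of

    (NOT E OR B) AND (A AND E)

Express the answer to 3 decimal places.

NOT E = 1 − 0.1400 = 0.8600
NOT E OR B = a + b − a·b on (0.8600, 0.8900) = 0.9846
A AND E = a·b on (0.3200, 0.1400) = 0.0448
(NOT E OR B) AND (A AND E) = a·b on (0.9846, 0.0448) = 0.0441

0.044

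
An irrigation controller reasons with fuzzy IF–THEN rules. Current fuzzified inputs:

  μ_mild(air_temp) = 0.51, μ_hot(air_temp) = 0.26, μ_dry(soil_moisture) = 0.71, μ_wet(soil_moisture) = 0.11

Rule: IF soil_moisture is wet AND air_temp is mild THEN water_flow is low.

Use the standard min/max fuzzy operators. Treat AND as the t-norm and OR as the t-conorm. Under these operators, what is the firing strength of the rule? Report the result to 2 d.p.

firing strength: wet=0.11, mild=0.51; AND[min(a, b)] → w = 0.11

0.11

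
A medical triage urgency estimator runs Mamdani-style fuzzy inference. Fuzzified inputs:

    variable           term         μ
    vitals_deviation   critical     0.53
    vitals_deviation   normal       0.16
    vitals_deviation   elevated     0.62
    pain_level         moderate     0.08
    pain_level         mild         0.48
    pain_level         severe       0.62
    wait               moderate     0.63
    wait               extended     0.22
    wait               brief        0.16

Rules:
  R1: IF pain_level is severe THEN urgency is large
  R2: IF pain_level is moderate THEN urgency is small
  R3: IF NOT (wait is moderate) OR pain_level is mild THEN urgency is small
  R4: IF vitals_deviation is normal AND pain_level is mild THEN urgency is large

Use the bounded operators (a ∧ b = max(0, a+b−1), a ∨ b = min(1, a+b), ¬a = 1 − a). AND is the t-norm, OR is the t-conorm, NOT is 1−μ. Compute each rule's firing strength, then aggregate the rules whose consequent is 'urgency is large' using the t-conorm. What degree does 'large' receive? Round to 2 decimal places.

R1: severe=0.62 → w = 0.62
R2: moderate=0.08 → w = 0.08
R3: ¬moderate=1−0.63=0.37, mild=0.48; OR[min(1, a+b)] → w = 0.85
R4: normal=0.16, mild=0.48; AND[max(0, a+b−1)] → w = 0.00
Rules with consequent 'large': {R1, R4} → strengths 0.62, 0.00
Aggregate via t-conorm [min(1, a+b)]: 0.62

0.62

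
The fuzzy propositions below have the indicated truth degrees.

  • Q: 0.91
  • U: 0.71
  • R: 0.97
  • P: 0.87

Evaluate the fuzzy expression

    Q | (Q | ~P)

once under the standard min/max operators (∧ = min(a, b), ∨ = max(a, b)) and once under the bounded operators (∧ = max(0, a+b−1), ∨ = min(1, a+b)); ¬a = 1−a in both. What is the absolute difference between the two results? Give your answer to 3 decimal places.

Under standard min/max:
  ~P = 1 − 0.87 = 0.13
  Q | ~P = max(a, b) on (0.91, 0.13) = 0.91
  Q | (Q | ~P) = max(a, b) on (0.91, 0.91) = 0.91
  → value = 0.9100
Under bounded:
  ~P = 1 − 0.87 = 0.13
  Q | ~P = min(1, a+b) on (0.91, 0.13) = 1.00
  Q | (Q | ~P) = min(1, a+b) on (0.91, 1.00) = 1.00
  → value = 1.0000
|0.9100 − 1.0000| = 0.090

0.090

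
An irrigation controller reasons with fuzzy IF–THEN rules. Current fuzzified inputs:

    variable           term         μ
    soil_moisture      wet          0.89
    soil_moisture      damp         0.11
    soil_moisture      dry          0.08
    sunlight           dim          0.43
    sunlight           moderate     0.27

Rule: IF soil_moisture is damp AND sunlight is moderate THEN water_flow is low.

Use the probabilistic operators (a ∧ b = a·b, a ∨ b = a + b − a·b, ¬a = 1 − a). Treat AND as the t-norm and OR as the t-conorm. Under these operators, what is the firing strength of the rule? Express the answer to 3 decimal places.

firing strength: damp=0.11, moderate=0.27; AND[a·b] → w = 0.0297

0.030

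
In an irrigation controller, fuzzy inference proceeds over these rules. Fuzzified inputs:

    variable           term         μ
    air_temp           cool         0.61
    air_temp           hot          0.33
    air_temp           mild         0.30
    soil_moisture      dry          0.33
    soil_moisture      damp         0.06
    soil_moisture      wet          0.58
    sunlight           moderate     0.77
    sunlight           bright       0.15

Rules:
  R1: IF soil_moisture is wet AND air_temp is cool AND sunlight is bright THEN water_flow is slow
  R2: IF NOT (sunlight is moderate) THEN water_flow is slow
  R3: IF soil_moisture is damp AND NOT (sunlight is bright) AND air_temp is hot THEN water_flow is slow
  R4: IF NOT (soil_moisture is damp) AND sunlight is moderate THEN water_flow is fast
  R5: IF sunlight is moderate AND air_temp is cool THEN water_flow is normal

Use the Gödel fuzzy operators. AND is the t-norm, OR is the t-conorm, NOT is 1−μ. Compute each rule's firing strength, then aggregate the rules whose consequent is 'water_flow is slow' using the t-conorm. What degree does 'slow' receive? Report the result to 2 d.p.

R1: wet=0.58, cool=0.61, bright=0.15; AND[min(a, b)] → w = 0.15
R2: ¬moderate=1−0.77=0.23 → w = 0.23
R3: damp=0.06, ¬bright=1−0.15=0.85, hot=0.33; AND[min(a, b)] → w = 0.06
R4: ¬damp=1−0.06=0.94, moderate=0.77; AND[min(a, b)] → w = 0.77
R5: moderate=0.77, cool=0.61; AND[min(a, b)] → w = 0.61
Rules with consequent 'slow': {R1, R2, R3} → strengths 0.15, 0.23, 0.06
Aggregate via t-conorm [max(a, b)]: 0.23

0.23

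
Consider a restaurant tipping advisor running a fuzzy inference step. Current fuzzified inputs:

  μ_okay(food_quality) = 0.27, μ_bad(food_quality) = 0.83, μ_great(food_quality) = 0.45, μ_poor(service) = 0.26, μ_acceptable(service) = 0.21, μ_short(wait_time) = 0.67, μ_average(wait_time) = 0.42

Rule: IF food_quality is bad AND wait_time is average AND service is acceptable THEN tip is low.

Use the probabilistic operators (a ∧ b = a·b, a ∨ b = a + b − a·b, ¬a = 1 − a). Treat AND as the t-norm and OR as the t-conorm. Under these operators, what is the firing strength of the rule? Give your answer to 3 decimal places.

firing strength: bad=0.83, average=0.42, acceptable=0.21; AND[a·b] → w = 0.0732

0.073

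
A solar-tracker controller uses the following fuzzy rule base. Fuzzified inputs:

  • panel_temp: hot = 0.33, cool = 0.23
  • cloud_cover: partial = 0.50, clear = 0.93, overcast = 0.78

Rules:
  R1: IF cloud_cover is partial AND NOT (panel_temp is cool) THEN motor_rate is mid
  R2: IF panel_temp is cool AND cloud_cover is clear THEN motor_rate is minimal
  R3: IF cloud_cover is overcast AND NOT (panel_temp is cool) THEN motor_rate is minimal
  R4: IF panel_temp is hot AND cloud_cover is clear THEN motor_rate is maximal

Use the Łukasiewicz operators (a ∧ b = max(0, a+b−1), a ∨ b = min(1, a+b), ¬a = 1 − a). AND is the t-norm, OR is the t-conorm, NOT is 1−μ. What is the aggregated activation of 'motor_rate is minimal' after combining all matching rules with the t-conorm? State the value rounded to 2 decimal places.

0.71

R1: partial=0.50, ¬cool=1−0.23=0.77; AND[max(0, a+b−1)] → w = 0.27
R2: cool=0.23, clear=0.93; AND[max(0, a+b−1)] → w = 0.16
R3: overcast=0.78, ¬cool=1−0.23=0.77; AND[max(0, a+b−1)] → w = 0.55
R4: hot=0.33, clear=0.93; AND[max(0, a+b−1)] → w = 0.26
Rules with consequent 'minimal': {R2, R3} → strengths 0.16, 0.55
Aggregate via t-conorm [min(1, a+b)]: 0.71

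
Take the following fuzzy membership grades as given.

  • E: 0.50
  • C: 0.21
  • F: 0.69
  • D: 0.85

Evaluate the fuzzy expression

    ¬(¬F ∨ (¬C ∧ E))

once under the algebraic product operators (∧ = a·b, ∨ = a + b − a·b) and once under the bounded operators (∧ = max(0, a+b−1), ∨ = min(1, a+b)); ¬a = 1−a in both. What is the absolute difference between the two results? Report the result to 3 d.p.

0.017

Under algebraic product:
  ¬F = 1 − 0.6900 = 0.3100
  ¬C = 1 − 0.2100 = 0.7900
  ¬C ∧ E = a·b on (0.7900, 0.5000) = 0.3950
  ¬F ∨ (¬C ∧ E) = a + b − a·b on (0.3100, 0.3950) = 0.5826
  ¬(¬F ∨ (¬C ∧ E)) = 1 − 0.5826 = 0.4174
  → value = 0.4174
Under bounded:
  ¬F = 1 − 0.69 = 0.31
  ¬C = 1 − 0.21 = 0.79
  ¬C ∧ E = max(0, a+b−1) on (0.79, 0.50) = 0.29
  ¬F ∨ (¬C ∧ E) = min(1, a+b) on (0.31, 0.29) = 0.60
  ¬(¬F ∨ (¬C ∧ E)) = 1 − 0.60 = 0.40
  → value = 0.4000
|0.4174 − 0.4000| = 0.017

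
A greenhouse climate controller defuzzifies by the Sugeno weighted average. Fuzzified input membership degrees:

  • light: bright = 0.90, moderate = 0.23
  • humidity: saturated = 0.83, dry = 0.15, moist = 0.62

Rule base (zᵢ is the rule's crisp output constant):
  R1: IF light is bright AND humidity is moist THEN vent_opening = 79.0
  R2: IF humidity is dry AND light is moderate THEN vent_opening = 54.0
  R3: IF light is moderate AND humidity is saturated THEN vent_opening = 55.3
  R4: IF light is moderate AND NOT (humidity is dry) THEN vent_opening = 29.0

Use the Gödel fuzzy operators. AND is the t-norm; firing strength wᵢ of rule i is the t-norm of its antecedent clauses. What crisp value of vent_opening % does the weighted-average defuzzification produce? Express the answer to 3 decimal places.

62.170

R1 (z=79.0): bright=0.90, moist=0.62; AND[min(a, b)] → w = 0.62
R2 (z=54.0): dry=0.15, moderate=0.23; AND[min(a, b)] → w = 0.15
R3 (z=55.3): moderate=0.23, saturated=0.83; AND[min(a, b)] → w = 0.23
R4 (z=29.0): moderate=0.23, ¬dry=1−0.15=0.85; AND[min(a, b)] → w = 0.23
Weighted average = (0.62·79.0 + 0.15·54.0 + 0.23·55.3 + 0.23·29.0) / (0.62 + 0.15 + 0.23 + 0.23)
  = 76.4690 / 1.2300 = 62.170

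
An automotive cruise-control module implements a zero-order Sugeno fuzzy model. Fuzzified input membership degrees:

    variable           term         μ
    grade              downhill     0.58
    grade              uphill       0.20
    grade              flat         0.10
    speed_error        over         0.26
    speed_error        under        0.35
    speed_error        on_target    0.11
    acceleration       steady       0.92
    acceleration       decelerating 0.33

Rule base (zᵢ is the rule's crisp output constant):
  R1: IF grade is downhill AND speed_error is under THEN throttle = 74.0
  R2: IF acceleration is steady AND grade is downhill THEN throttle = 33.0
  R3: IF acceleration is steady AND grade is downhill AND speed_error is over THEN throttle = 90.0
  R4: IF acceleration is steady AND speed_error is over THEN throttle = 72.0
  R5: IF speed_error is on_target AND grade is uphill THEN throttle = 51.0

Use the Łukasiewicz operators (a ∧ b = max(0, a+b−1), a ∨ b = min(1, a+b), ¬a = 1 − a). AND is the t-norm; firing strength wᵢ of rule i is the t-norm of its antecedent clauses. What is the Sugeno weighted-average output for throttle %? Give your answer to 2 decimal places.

43.32

R1 (z=74.0): downhill=0.58, under=0.35; AND[max(0, a+b−1)] → w = 0.00
R2 (z=33.0): steady=0.92, downhill=0.58; AND[max(0, a+b−1)] → w = 0.50
R3 (z=90.0): steady=0.92, downhill=0.58, over=0.26; AND[max(0, a+b−1)] → w = 0.00
R4 (z=72.0): steady=0.92, over=0.26; AND[max(0, a+b−1)] → w = 0.18
R5 (z=51.0): on_target=0.11, uphill=0.20; AND[max(0, a+b−1)] → w = 0.00
Weighted average = (0.00·74.0 + 0.50·33.0 + 0.00·90.0 + 0.18·72.0 + 0.00·51.0) / (0.00 + 0.50 + 0.00 + 0.18 + 0.00)
  = 29.4600 / 0.6800 = 43.32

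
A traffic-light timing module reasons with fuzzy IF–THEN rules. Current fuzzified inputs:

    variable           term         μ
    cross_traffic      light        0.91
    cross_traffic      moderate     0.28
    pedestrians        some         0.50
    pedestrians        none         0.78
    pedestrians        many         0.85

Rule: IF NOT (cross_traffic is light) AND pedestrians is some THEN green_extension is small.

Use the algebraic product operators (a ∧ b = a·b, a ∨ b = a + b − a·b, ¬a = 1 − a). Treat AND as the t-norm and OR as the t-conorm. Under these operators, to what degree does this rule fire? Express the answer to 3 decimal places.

0.045

firing strength: ¬light=1−0.91=0.09, some=0.50; AND[a·b] → w = 0.0450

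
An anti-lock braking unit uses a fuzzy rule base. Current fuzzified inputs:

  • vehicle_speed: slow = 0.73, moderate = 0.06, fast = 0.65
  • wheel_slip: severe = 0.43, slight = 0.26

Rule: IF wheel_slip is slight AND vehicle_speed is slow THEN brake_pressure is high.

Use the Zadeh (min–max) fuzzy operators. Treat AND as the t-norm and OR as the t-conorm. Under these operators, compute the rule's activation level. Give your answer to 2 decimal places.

0.26

firing strength: slight=0.26, slow=0.73; AND[min(a, b)] → w = 0.26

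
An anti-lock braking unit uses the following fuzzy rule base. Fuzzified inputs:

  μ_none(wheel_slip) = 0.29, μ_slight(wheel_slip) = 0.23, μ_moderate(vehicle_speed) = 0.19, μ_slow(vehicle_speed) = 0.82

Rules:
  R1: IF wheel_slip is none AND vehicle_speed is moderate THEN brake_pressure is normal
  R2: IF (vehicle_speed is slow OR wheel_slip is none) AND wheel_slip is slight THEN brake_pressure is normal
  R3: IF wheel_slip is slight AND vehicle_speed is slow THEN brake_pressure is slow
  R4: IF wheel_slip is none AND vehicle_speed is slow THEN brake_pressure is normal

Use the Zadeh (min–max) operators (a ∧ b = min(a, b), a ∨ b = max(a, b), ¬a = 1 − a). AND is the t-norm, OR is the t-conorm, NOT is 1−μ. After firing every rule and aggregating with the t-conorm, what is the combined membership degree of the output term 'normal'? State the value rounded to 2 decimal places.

R1: none=0.29, moderate=0.19; AND[min(a, b)] → w = 0.19
R2: (slow=0.82 OR none=0.29) = 0.82; AND[min(a, b)] with slight=0.23 → w = 0.23
R3: slight=0.23, slow=0.82; AND[min(a, b)] → w = 0.23
R4: none=0.29, slow=0.82; AND[min(a, b)] → w = 0.29
Rules with consequent 'normal': {R1, R2, R4} → strengths 0.19, 0.23, 0.29
Aggregate via t-conorm [max(a, b)]: 0.29

0.29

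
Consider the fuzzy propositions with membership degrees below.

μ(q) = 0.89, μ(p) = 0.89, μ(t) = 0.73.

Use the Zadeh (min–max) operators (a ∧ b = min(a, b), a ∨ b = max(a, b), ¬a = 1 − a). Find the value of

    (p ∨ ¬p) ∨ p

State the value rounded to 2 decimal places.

¬p = 1 − 0.89 = 0.11
p ∨ ¬p = max(a, b) on (0.89, 0.11) = 0.89
(p ∨ ¬p) ∨ p = max(a, b) on (0.89, 0.89) = 0.89

0.89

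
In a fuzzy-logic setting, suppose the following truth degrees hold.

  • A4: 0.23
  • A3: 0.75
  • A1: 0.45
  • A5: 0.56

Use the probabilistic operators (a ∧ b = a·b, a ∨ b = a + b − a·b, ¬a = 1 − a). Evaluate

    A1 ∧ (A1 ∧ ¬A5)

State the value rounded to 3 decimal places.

0.089

¬A5 = 1 − 0.5600 = 0.4400
A1 ∧ ¬A5 = a·b on (0.4500, 0.4400) = 0.1980
A1 ∧ (A1 ∧ ¬A5) = a·b on (0.4500, 0.1980) = 0.0891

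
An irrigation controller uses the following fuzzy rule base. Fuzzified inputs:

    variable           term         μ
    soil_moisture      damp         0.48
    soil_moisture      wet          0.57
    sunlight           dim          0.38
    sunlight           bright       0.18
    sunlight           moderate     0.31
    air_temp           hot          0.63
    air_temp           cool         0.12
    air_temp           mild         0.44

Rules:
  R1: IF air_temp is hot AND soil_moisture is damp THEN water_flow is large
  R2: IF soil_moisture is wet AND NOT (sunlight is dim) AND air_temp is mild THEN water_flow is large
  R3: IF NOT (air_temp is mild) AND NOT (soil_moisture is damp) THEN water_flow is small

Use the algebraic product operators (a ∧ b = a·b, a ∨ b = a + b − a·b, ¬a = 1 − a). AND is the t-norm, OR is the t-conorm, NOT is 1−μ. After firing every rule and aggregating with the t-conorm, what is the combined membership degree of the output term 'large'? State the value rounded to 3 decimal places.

0.411

R1: hot=0.63, damp=0.48; AND[a·b] → w = 0.3024
R2: wet=0.57, ¬dim=1−0.38=0.62, mild=0.44; AND[a·b] → w = 0.1555
R3: ¬mild=1−0.44=0.56, ¬damp=1−0.48=0.52; AND[a·b] → w = 0.2912
Rules with consequent 'large': {R1, R2} → strengths 0.3024, 0.1555
Aggregate via t-conorm [a + b − a·b]: 0.4109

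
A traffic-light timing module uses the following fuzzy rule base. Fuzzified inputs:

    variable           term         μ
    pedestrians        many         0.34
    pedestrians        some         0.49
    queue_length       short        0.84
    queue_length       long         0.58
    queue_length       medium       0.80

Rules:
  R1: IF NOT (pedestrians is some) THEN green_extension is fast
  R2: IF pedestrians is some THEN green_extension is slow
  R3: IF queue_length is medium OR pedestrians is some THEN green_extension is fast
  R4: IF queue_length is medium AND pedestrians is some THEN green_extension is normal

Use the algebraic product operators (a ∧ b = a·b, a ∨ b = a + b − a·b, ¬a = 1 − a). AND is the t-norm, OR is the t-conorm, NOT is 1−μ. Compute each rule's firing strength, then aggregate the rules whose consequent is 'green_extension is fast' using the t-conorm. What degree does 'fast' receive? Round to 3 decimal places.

R1: ¬some=1−0.49=0.51 → w = 0.5100
R2: some=0.49 → w = 0.4900
R3: medium=0.80, some=0.49; OR[a + b − a·b] → w = 0.8980
R4: medium=0.80, some=0.49; AND[a·b] → w = 0.3920
Rules with consequent 'fast': {R1, R3} → strengths 0.5100, 0.8980
Aggregate via t-conorm [a + b − a·b]: 0.9500

0.950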